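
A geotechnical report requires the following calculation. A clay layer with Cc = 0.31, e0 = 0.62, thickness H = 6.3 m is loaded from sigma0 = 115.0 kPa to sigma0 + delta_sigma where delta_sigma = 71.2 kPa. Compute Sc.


Result: 0.2523 m

Derivation:
Using Sc = Cc * H / (1 + e0) * log10((sigma0 + delta_sigma) / sigma0)
Stress ratio = (115.0 + 71.2) / 115.0 = 1.61913
log10(1.61913) = 0.209282
Cc * H / (1 + e0) = 0.31 * 6.3 / (1 + 0.62) = 1.20556
Sc = 1.20556 * 0.209282
Sc = 0.2523 m


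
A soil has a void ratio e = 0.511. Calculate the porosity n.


Using the relation n = e / (1 + e)
n = 0.511 / (1 + 0.511)
n = 0.511 / 1.511
n = 0.3382


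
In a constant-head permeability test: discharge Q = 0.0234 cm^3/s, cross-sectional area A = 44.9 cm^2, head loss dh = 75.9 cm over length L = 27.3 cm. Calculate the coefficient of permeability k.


Compute hydraulic gradient:
i = dh / L = 75.9 / 27.3 = 2.78022
Then apply Darcy's law:
k = Q / (A * i)
k = 0.0234 / (44.9 * 2.78022)
k = 0.0234 / 124.832
k = 0.000187 cm/s


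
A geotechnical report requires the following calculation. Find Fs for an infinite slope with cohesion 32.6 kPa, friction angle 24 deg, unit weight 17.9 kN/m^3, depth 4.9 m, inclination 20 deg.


Using Fs = c / (gamma*H*sin(beta)*cos(beta)) + tan(phi)/tan(beta)
Cohesion contribution = 32.6 / (17.9*4.9*sin(20)*cos(20))
Cohesion contribution = 1.15646
Friction contribution = tan(24)/tan(20) = 1.22326
Fs = 1.15646 + 1.22326
Fs = 2.38


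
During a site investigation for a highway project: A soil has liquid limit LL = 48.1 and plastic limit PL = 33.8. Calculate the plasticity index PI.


Using PI = LL - PL
PI = 48.1 - 33.8
PI = 14.3


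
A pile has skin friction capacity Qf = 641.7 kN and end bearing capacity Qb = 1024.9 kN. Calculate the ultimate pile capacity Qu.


Using Qu = Qf + Qb
Qu = 641.7 + 1024.9
Qu = 1666.6 kN


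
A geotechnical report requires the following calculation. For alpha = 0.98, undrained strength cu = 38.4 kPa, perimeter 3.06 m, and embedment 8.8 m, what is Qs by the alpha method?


Result: 1013.35 kN

Derivation:
Using Qs = alpha * cu * perimeter * L
Qs = 0.98 * 38.4 * 3.06 * 8.8
Qs = 1013.35 kN


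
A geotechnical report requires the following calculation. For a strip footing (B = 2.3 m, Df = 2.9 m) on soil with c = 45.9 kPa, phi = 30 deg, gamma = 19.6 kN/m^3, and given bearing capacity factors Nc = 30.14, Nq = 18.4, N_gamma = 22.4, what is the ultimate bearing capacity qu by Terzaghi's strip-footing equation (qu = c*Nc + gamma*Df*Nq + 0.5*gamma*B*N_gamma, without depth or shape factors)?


Compute qu = c*Nc + gamma*Df*Nq + 0.5*gamma*B*N_gamma
Term 1: 45.9 * 30.14 = 1383.426
Term 2: 19.6 * 2.9 * 18.4 = 1045.856
Term 3: 0.5 * 19.6 * 2.3 * 22.4 = 504.896
qu = 1383.426 + 1045.856 + 504.896
qu = 2934.18 kPa


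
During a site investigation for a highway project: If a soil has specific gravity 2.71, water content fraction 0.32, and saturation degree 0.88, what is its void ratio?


Using the relation e = Gs * w / S
e = 2.71 * 0.32 / 0.88
e = 0.9855


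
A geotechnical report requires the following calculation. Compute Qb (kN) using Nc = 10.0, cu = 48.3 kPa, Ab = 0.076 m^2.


Using Qb = Nc * cu * Ab
Qb = 10.0 * 48.3 * 0.076
Qb = 36.71 kN


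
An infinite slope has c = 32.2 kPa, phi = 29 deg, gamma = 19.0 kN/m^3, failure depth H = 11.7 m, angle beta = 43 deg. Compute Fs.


Using Fs = c / (gamma*H*sin(beta)*cos(beta)) + tan(phi)/tan(beta)
Cohesion contribution = 32.2 / (19.0*11.7*sin(43)*cos(43))
Cohesion contribution = 0.290406
Friction contribution = tan(29)/tan(43) = 0.594424
Fs = 0.290406 + 0.594424
Fs = 0.885


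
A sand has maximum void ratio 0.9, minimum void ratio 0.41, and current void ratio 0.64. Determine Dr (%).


Using Dr = (e_max - e) / (e_max - e_min) * 100
e_max - e = 0.9 - 0.64 = 0.26
e_max - e_min = 0.9 - 0.41 = 0.49
Dr = 0.26 / 0.49 * 100
Dr = 53.06 %


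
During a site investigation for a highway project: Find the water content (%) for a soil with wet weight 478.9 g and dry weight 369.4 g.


Using w = (m_wet - m_dry) / m_dry * 100
m_wet - m_dry = 478.9 - 369.4 = 109.5 g
w = 109.5 / 369.4 * 100
w = 29.64 %


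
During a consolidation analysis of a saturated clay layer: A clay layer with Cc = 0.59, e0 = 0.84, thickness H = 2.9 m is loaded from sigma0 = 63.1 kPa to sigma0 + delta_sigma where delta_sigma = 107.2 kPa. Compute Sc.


Using Sc = Cc * H / (1 + e0) * log10((sigma0 + delta_sigma) / sigma0)
Stress ratio = (63.1 + 107.2) / 63.1 = 2.69889
log10(2.69889) = 0.431185
Cc * H / (1 + e0) = 0.59 * 2.9 / (1 + 0.84) = 0.929891
Sc = 0.929891 * 0.431185
Sc = 0.401 m


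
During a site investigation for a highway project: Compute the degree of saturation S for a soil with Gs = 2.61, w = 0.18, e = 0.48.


Result: 0.9787

Derivation:
Using S = Gs * w / e
S = 2.61 * 0.18 / 0.48
S = 0.9787


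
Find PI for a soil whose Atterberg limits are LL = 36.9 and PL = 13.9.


Using PI = LL - PL
PI = 36.9 - 13.9
PI = 23.0


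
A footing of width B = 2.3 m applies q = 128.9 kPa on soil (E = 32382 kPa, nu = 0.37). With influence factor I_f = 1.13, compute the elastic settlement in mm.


Result: 8.929 mm

Derivation:
Using Se = q * B * (1 - nu^2) * I_f / E
1 - nu^2 = 1 - 0.37^2 = 0.8631
Se = 128.9 * 2.3 * 0.8631 * 1.13 / 32382
Se = 0.008929 m
Convert to mm: Se = 0.008929 * 1000 = 8.929 mm


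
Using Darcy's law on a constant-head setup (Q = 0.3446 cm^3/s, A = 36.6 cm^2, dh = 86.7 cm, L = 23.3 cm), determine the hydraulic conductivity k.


Compute hydraulic gradient:
i = dh / L = 86.7 / 23.3 = 3.72103
Then apply Darcy's law:
k = Q / (A * i)
k = 0.3446 / (36.6 * 3.72103)
k = 0.3446 / 136.19
k = 0.00253 cm/s


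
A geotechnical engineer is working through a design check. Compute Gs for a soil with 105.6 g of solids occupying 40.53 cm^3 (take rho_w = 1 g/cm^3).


Using Gs = m_s / (V_s * rho_w)
Since rho_w = 1 g/cm^3:
Gs = 105.6 / 40.53
Gs = 2.605


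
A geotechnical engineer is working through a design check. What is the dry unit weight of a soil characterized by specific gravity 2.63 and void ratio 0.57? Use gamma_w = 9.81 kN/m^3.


Result: 16.433 kN/m^3

Derivation:
Using gamma_d = Gs * gamma_w / (1 + e)
gamma_d = 2.63 * 9.81 / (1 + 0.57)
gamma_d = 2.63 * 9.81 / 1.57
gamma_d = 16.433 kN/m^3


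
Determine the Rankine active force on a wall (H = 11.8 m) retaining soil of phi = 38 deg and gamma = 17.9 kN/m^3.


Result: 296.45 kN/m

Derivation:
Compute active earth pressure coefficient:
Ka = tan^2(45 - phi/2) = tan^2(26.0) = 0.237883
Compute active force:
Pa = 0.5 * Ka * gamma * H^2
Pa = 0.5 * 0.237883 * 17.9 * 11.8^2
Pa = 296.45 kN/m


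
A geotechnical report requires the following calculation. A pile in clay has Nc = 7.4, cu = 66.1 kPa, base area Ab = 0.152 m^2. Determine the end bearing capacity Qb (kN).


Using Qb = Nc * cu * Ab
Qb = 7.4 * 66.1 * 0.152
Qb = 74.35 kN


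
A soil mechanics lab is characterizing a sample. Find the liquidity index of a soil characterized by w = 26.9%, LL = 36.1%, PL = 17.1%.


First compute the plasticity index:
PI = LL - PL = 36.1 - 17.1 = 19.0
Then compute the liquidity index:
LI = (w - PL) / PI
LI = (26.9 - 17.1) / 19.0
LI = 0.516


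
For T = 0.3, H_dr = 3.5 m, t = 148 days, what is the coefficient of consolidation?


Result: 0.02483 m^2/day

Derivation:
Using cv = T * H_dr^2 / t
H_dr^2 = 3.5^2 = 12.25
cv = 0.3 * 12.25 / 148
cv = 0.02483 m^2/day


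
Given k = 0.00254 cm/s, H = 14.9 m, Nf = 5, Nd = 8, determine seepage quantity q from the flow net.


Convert k to m/s for unit consistency with H:
k = 0.00254 cm/s = 0.00254 / 100 m/s = 2.54e-05 m/s
Using q = k * H * Nf / Nd
Nf / Nd = 5 / 8 = 0.625
q = 2.54e-05 * 14.9 * 0.625
q = 0.0002365 m^3/s per m


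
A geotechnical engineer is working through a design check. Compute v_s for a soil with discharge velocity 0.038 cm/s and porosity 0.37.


Using v_s = v_d / n
v_s = 0.038 / 0.37
v_s = 0.1027 cm/s


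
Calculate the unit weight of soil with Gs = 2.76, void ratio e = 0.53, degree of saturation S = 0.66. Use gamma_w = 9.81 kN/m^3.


Result: 19.939 kN/m^3

Derivation:
Using gamma = gamma_w * (Gs + S*e) / (1 + e)
Numerator: Gs + S*e = 2.76 + 0.66*0.53 = 3.1098
Denominator: 1 + e = 1 + 0.53 = 1.53
gamma = 9.81 * 3.1098 / 1.53
gamma = 19.939 kN/m^3


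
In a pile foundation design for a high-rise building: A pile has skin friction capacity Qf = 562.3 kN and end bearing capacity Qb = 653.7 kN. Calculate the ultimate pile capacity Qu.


Using Qu = Qf + Qb
Qu = 562.3 + 653.7
Qu = 1216.0 kN


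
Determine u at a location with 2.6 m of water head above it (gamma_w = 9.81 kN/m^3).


Using u = gamma_w * h_w
u = 9.81 * 2.6
u = 25.51 kPa


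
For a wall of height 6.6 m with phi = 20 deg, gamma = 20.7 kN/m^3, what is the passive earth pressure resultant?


Compute passive earth pressure coefficient:
Kp = tan^2(45 + phi/2) = tan^2(55.0) = 2.039607
Compute passive force:
Pp = 0.5 * Kp * gamma * H^2
Pp = 0.5 * 2.039607 * 20.7 * 6.6^2
Pp = 919.55 kN/m


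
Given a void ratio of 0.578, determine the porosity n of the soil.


Using the relation n = e / (1 + e)
n = 0.578 / (1 + 0.578)
n = 0.578 / 1.578
n = 0.3663


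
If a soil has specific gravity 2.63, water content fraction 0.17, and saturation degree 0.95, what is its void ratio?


Using the relation e = Gs * w / S
e = 2.63 * 0.17 / 0.95
e = 0.4706


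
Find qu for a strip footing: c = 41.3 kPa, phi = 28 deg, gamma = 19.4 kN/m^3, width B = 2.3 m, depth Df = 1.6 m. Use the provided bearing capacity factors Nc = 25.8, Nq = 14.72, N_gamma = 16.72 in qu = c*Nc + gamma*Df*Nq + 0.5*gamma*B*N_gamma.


Compute qu = c*Nc + gamma*Df*Nq + 0.5*gamma*B*N_gamma
Term 1: 41.3 * 25.8 = 1065.54
Term 2: 19.4 * 1.6 * 14.72 = 456.9088
Term 3: 0.5 * 19.4 * 2.3 * 16.72 = 373.0232
qu = 1065.54 + 456.9088 + 373.0232
qu = 1895.47 kPa


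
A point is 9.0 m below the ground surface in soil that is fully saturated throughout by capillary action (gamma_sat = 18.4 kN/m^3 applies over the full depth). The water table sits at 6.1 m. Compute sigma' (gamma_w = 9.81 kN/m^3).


Total stress = gamma_sat * depth
sigma = 18.4 * 9.0 = 165.6 kPa
Pore water pressure u = gamma_w * (depth - d_wt)
u = 9.81 * (9.0 - 6.1) = 28.449 kPa
Effective stress = sigma - u
sigma' = 165.6 - 28.449 = 137.15 kPa


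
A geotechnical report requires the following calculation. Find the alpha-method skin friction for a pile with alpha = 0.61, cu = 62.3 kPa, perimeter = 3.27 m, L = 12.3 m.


Using Qs = alpha * cu * perimeter * L
Qs = 0.61 * 62.3 * 3.27 * 12.3
Qs = 1528.52 kN


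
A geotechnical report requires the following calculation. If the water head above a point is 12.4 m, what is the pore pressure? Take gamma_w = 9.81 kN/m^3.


Using u = gamma_w * h_w
u = 9.81 * 12.4
u = 121.64 kPa


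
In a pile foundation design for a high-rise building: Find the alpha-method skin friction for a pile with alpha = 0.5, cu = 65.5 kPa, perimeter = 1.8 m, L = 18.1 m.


Result: 1067.0 kN

Derivation:
Using Qs = alpha * cu * perimeter * L
Qs = 0.5 * 65.5 * 1.8 * 18.1
Qs = 1067.0 kN


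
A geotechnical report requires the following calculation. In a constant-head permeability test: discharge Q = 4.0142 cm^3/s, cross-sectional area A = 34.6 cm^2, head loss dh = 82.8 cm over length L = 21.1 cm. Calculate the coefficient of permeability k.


Compute hydraulic gradient:
i = dh / L = 82.8 / 21.1 = 3.92417
Then apply Darcy's law:
k = Q / (A * i)
k = 4.0142 / (34.6 * 3.92417)
k = 4.0142 / 135.776
k = 0.029565 cm/s


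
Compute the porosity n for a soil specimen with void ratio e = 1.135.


Using the relation n = e / (1 + e)
n = 1.135 / (1 + 1.135)
n = 1.135 / 2.135
n = 0.5316


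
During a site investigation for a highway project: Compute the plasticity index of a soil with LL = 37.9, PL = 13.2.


Using PI = LL - PL
PI = 37.9 - 13.2
PI = 24.7


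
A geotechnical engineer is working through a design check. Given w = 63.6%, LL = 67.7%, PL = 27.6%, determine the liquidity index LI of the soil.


First compute the plasticity index:
PI = LL - PL = 67.7 - 27.6 = 40.1
Then compute the liquidity index:
LI = (w - PL) / PI
LI = (63.6 - 27.6) / 40.1
LI = 0.898


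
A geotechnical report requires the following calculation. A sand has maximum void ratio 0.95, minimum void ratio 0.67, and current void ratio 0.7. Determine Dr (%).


Using Dr = (e_max - e) / (e_max - e_min) * 100
e_max - e = 0.95 - 0.7 = 0.25
e_max - e_min = 0.95 - 0.67 = 0.28
Dr = 0.25 / 0.28 * 100
Dr = 89.29 %


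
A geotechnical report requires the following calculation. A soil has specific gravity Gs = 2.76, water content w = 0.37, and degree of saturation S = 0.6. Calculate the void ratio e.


Using the relation e = Gs * w / S
e = 2.76 * 0.37 / 0.6
e = 1.702


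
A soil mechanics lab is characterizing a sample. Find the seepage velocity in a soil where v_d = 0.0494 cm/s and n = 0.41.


Using v_s = v_d / n
v_s = 0.0494 / 0.41
v_s = 0.12049 cm/s


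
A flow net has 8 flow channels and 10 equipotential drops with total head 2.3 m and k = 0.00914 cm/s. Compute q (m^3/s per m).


Convert k to m/s for unit consistency with H:
k = 0.00914 cm/s = 0.00914 / 100 m/s = 9.14e-05 m/s
Using q = k * H * Nf / Nd
Nf / Nd = 8 / 10 = 0.8
q = 9.14e-05 * 2.3 * 0.8
q = 0.0001682 m^3/s per m


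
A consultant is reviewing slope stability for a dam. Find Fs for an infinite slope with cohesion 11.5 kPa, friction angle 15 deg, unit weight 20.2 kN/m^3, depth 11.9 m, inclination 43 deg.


Using Fs = c / (gamma*H*sin(beta)*cos(beta)) + tan(phi)/tan(beta)
Cohesion contribution = 11.5 / (20.2*11.9*sin(43)*cos(43))
Cohesion contribution = 0.0959155
Friction contribution = tan(15)/tan(43) = 0.28734
Fs = 0.0959155 + 0.28734
Fs = 0.383


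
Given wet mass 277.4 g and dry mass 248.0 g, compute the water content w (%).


Using w = (m_wet - m_dry) / m_dry * 100
m_wet - m_dry = 277.4 - 248.0 = 29.4 g
w = 29.4 / 248.0 * 100
w = 11.85 %


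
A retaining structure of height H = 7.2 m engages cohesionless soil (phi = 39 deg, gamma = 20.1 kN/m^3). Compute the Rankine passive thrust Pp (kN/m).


Compute passive earth pressure coefficient:
Kp = tan^2(45 + phi/2) = tan^2(64.5) = 4.395495
Compute passive force:
Pp = 0.5 * Kp * gamma * H^2
Pp = 0.5 * 4.395495 * 20.1 * 7.2^2
Pp = 2290.02 kN/m


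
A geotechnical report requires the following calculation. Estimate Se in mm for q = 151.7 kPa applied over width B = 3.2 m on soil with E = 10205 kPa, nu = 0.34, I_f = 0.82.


Result: 34.497 mm

Derivation:
Using Se = q * B * (1 - nu^2) * I_f / E
1 - nu^2 = 1 - 0.34^2 = 0.8844
Se = 151.7 * 3.2 * 0.8844 * 0.82 / 10205
Se = 0.034497 m
Convert to mm: Se = 0.034497 * 1000 = 34.497 mm


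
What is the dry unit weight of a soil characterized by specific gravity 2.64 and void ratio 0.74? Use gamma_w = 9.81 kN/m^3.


Using gamma_d = Gs * gamma_w / (1 + e)
gamma_d = 2.64 * 9.81 / (1 + 0.74)
gamma_d = 2.64 * 9.81 / 1.74
gamma_d = 14.884 kN/m^3


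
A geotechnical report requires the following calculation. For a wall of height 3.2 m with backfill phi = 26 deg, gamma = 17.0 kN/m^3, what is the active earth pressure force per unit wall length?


Compute active earth pressure coefficient:
Ka = tan^2(45 - phi/2) = tan^2(32.0) = 0.390462
Compute active force:
Pa = 0.5 * Ka * gamma * H^2
Pa = 0.5 * 0.390462 * 17.0 * 3.2^2
Pa = 33.99 kN/m


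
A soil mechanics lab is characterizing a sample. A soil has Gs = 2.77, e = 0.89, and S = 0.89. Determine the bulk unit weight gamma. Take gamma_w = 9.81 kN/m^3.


Using gamma = gamma_w * (Gs + S*e) / (1 + e)
Numerator: Gs + S*e = 2.77 + 0.89*0.89 = 3.5621
Denominator: 1 + e = 1 + 0.89 = 1.89
gamma = 9.81 * 3.5621 / 1.89
gamma = 18.489 kN/m^3


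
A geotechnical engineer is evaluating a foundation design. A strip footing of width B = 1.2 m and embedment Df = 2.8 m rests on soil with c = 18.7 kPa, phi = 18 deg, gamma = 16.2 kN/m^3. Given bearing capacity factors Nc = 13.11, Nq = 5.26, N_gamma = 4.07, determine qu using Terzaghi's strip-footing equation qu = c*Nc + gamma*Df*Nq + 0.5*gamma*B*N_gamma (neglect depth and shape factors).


Compute qu = c*Nc + gamma*Df*Nq + 0.5*gamma*B*N_gamma
Term 1: 18.7 * 13.11 = 245.157
Term 2: 16.2 * 2.8 * 5.26 = 238.5936
Term 3: 0.5 * 16.2 * 1.2 * 4.07 = 39.5604
qu = 245.157 + 238.5936 + 39.5604
qu = 523.31 kPa


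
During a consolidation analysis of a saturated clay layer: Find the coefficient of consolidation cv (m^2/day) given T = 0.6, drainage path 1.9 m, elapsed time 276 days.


Using cv = T * H_dr^2 / t
H_dr^2 = 1.9^2 = 3.61
cv = 0.6 * 3.61 / 276
cv = 0.00785 m^2/day


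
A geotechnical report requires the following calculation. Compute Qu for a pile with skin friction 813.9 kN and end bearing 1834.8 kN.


Result: 2648.7 kN

Derivation:
Using Qu = Qf + Qb
Qu = 813.9 + 1834.8
Qu = 2648.7 kN


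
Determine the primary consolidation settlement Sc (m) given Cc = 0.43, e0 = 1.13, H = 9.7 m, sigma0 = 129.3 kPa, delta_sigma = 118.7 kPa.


Result: 0.5539 m

Derivation:
Using Sc = Cc * H / (1 + e0) * log10((sigma0 + delta_sigma) / sigma0)
Stress ratio = (129.3 + 118.7) / 129.3 = 1.91802
log10(1.91802) = 0.282853
Cc * H / (1 + e0) = 0.43 * 9.7 / (1 + 1.13) = 1.95822
Sc = 1.95822 * 0.282853
Sc = 0.5539 m


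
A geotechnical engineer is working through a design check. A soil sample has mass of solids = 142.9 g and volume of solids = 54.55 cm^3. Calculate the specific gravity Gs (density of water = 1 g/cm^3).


Result: 2.62

Derivation:
Using Gs = m_s / (V_s * rho_w)
Since rho_w = 1 g/cm^3:
Gs = 142.9 / 54.55
Gs = 2.62


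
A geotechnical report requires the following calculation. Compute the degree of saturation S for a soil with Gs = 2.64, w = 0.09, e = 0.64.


Using S = Gs * w / e
S = 2.64 * 0.09 / 0.64
S = 0.3713


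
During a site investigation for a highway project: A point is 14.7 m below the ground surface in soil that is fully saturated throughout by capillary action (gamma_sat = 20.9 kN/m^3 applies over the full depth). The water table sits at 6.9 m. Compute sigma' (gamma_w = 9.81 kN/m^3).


Total stress = gamma_sat * depth
sigma = 20.9 * 14.7 = 307.23 kPa
Pore water pressure u = gamma_w * (depth - d_wt)
u = 9.81 * (14.7 - 6.9) = 76.518 kPa
Effective stress = sigma - u
sigma' = 307.23 - 76.518 = 230.71 kPa


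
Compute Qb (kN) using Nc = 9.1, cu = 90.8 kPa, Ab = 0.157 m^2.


Using Qb = Nc * cu * Ab
Qb = 9.1 * 90.8 * 0.157
Qb = 129.73 kN


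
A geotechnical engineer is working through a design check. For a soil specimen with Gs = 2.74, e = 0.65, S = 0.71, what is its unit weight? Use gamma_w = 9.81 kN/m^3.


Using gamma = gamma_w * (Gs + S*e) / (1 + e)
Numerator: Gs + S*e = 2.74 + 0.71*0.65 = 3.2015
Denominator: 1 + e = 1 + 0.65 = 1.65
gamma = 9.81 * 3.2015 / 1.65
gamma = 19.034 kN/m^3


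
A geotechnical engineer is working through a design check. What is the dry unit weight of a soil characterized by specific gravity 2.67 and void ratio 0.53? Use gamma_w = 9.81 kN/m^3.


Using gamma_d = Gs * gamma_w / (1 + e)
gamma_d = 2.67 * 9.81 / (1 + 0.53)
gamma_d = 2.67 * 9.81 / 1.53
gamma_d = 17.119 kN/m^3


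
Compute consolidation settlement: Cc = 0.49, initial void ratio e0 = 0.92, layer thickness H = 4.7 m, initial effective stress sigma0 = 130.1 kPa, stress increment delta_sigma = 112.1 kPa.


Using Sc = Cc * H / (1 + e0) * log10((sigma0 + delta_sigma) / sigma0)
Stress ratio = (130.1 + 112.1) / 130.1 = 1.86164
log10(1.86164) = 0.269897
Cc * H / (1 + e0) = 0.49 * 4.7 / (1 + 0.92) = 1.19948
Sc = 1.19948 * 0.269897
Sc = 0.3237 m


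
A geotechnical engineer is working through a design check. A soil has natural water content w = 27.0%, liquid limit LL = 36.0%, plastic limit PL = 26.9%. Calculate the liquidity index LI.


Result: 0.011

Derivation:
First compute the plasticity index:
PI = LL - PL = 36.0 - 26.9 = 9.1
Then compute the liquidity index:
LI = (w - PL) / PI
LI = (27.0 - 26.9) / 9.1
LI = 0.011


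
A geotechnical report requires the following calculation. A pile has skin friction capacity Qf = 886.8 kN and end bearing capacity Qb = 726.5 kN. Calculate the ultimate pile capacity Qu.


Result: 1613.3 kN

Derivation:
Using Qu = Qf + Qb
Qu = 886.8 + 726.5
Qu = 1613.3 kN


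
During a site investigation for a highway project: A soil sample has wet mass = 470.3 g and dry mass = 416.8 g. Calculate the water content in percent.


Result: 12.84 %

Derivation:
Using w = (m_wet - m_dry) / m_dry * 100
m_wet - m_dry = 470.3 - 416.8 = 53.5 g
w = 53.5 / 416.8 * 100
w = 12.84 %


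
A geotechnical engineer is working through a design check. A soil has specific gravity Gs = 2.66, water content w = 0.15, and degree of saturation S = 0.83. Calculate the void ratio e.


Result: 0.4807

Derivation:
Using the relation e = Gs * w / S
e = 2.66 * 0.15 / 0.83
e = 0.4807


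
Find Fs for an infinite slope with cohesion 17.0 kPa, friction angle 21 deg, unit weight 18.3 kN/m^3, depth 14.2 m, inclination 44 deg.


Result: 0.528

Derivation:
Using Fs = c / (gamma*H*sin(beta)*cos(beta)) + tan(phi)/tan(beta)
Cohesion contribution = 17.0 / (18.3*14.2*sin(44)*cos(44))
Cohesion contribution = 0.130919
Friction contribution = tan(21)/tan(44) = 0.397503
Fs = 0.130919 + 0.397503
Fs = 0.528


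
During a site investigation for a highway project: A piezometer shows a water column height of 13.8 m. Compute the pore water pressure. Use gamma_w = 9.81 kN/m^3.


Using u = gamma_w * h_w
u = 9.81 * 13.8
u = 135.38 kPa


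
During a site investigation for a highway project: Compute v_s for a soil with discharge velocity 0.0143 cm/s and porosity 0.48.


Using v_s = v_d / n
v_s = 0.0143 / 0.48
v_s = 0.02979 cm/s


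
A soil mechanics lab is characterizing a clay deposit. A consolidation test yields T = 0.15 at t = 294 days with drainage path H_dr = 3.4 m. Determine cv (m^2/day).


Result: 0.0059 m^2/day

Derivation:
Using cv = T * H_dr^2 / t
H_dr^2 = 3.4^2 = 11.56
cv = 0.15 * 11.56 / 294
cv = 0.0059 m^2/day


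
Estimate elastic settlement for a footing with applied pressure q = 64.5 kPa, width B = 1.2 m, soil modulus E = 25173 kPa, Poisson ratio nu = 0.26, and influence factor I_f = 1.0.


Using Se = q * B * (1 - nu^2) * I_f / E
1 - nu^2 = 1 - 0.26^2 = 0.9324
Se = 64.5 * 1.2 * 0.9324 * 1.0 / 25173
Se = 0.002867 m
Convert to mm: Se = 0.002867 * 1000 = 2.867 mm


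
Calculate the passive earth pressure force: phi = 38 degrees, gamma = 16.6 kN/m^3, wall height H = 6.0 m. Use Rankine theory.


Compute passive earth pressure coefficient:
Kp = tan^2(45 + phi/2) = tan^2(64.0) = 4.203746
Compute passive force:
Pp = 0.5 * Kp * gamma * H^2
Pp = 0.5 * 4.203746 * 16.6 * 6.0^2
Pp = 1256.08 kN/m


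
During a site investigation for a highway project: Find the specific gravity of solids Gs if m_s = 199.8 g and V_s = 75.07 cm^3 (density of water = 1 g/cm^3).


Using Gs = m_s / (V_s * rho_w)
Since rho_w = 1 g/cm^3:
Gs = 199.8 / 75.07
Gs = 2.662


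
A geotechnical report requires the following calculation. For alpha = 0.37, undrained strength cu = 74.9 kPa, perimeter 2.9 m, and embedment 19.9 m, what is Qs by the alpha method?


Using Qs = alpha * cu * perimeter * L
Qs = 0.37 * 74.9 * 2.9 * 19.9
Qs = 1599.32 kN


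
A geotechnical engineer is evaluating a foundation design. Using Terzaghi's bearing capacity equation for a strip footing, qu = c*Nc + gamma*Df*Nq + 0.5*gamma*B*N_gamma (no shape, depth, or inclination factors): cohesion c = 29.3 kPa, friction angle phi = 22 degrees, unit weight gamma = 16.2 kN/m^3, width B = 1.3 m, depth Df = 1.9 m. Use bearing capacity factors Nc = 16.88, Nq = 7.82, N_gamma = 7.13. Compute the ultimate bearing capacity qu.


Result: 810.36 kPa

Derivation:
Compute qu = c*Nc + gamma*Df*Nq + 0.5*gamma*B*N_gamma
Term 1: 29.3 * 16.88 = 494.584
Term 2: 16.2 * 1.9 * 7.82 = 240.6996
Term 3: 0.5 * 16.2 * 1.3 * 7.13 = 75.0789
qu = 494.584 + 240.6996 + 75.0789
qu = 810.36 kPa


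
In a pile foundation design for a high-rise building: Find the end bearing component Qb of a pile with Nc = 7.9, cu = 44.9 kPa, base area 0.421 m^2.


Using Qb = Nc * cu * Ab
Qb = 7.9 * 44.9 * 0.421
Qb = 149.33 kN


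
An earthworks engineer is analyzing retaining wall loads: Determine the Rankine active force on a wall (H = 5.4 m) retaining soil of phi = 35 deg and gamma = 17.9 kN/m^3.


Compute active earth pressure coefficient:
Ka = tan^2(45 - phi/2) = tan^2(27.5) = 0.27099
Compute active force:
Pa = 0.5 * Ka * gamma * H^2
Pa = 0.5 * 0.27099 * 17.9 * 5.4^2
Pa = 70.72 kN/m


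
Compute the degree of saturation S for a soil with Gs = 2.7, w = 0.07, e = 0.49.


Using S = Gs * w / e
S = 2.7 * 0.07 / 0.49
S = 0.3857


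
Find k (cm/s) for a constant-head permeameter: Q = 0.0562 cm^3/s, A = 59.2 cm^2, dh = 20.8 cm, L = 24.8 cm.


Compute hydraulic gradient:
i = dh / L = 20.8 / 24.8 = 0.83871
Then apply Darcy's law:
k = Q / (A * i)
k = 0.0562 / (59.2 * 0.83871)
k = 0.0562 / 49.6516
k = 0.001132 cm/s


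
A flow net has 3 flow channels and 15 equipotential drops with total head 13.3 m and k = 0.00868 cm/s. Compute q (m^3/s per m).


Convert k to m/s for unit consistency with H:
k = 0.00868 cm/s = 0.00868 / 100 m/s = 8.68e-05 m/s
Using q = k * H * Nf / Nd
Nf / Nd = 3 / 15 = 0.2
q = 8.68e-05 * 13.3 * 0.2
q = 0.0002309 m^3/s per m


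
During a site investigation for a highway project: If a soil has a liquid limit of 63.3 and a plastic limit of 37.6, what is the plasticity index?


Result: 25.7

Derivation:
Using PI = LL - PL
PI = 63.3 - 37.6
PI = 25.7


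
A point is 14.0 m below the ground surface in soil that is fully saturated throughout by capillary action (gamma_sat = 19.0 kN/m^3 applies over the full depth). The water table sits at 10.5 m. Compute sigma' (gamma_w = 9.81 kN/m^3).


Total stress = gamma_sat * depth
sigma = 19.0 * 14.0 = 266.0 kPa
Pore water pressure u = gamma_w * (depth - d_wt)
u = 9.81 * (14.0 - 10.5) = 34.335 kPa
Effective stress = sigma - u
sigma' = 266.0 - 34.335 = 231.67 kPa


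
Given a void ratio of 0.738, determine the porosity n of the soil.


Using the relation n = e / (1 + e)
n = 0.738 / (1 + 0.738)
n = 0.738 / 1.738
n = 0.4246


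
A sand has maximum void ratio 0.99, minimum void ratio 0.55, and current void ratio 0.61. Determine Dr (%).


Result: 86.36 %

Derivation:
Using Dr = (e_max - e) / (e_max - e_min) * 100
e_max - e = 0.99 - 0.61 = 0.38
e_max - e_min = 0.99 - 0.55 = 0.44
Dr = 0.38 / 0.44 * 100
Dr = 86.36 %


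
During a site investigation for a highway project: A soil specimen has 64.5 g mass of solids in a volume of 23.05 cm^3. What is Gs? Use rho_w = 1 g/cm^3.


Using Gs = m_s / (V_s * rho_w)
Since rho_w = 1 g/cm^3:
Gs = 64.5 / 23.05
Gs = 2.798


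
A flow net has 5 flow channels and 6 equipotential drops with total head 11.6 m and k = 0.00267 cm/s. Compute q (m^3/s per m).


Result: 0.0002581 m^3/s per m

Derivation:
Convert k to m/s for unit consistency with H:
k = 0.00267 cm/s = 0.00267 / 100 m/s = 2.67e-05 m/s
Using q = k * H * Nf / Nd
Nf / Nd = 5 / 6 = 0.8333
q = 2.67e-05 * 11.6 * 0.8333
q = 0.0002581 m^3/s per m


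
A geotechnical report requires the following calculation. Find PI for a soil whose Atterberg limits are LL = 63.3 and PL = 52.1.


Using PI = LL - PL
PI = 63.3 - 52.1
PI = 11.2


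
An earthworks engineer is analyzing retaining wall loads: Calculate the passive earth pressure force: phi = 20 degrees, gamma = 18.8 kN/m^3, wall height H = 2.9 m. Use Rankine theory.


Compute passive earth pressure coefficient:
Kp = tan^2(45 + phi/2) = tan^2(55.0) = 2.039607
Compute passive force:
Pp = 0.5 * Kp * gamma * H^2
Pp = 0.5 * 2.039607 * 18.8 * 2.9^2
Pp = 161.24 kN/m


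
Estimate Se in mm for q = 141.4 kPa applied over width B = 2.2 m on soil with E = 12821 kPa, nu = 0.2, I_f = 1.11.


Using Se = q * B * (1 - nu^2) * I_f / E
1 - nu^2 = 1 - 0.2^2 = 0.96
Se = 141.4 * 2.2 * 0.96 * 1.11 / 12821
Se = 0.025855 m
Convert to mm: Se = 0.025855 * 1000 = 25.855 mm


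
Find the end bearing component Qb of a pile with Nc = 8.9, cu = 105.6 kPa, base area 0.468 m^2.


Using Qb = Nc * cu * Ab
Qb = 8.9 * 105.6 * 0.468
Qb = 439.85 kN


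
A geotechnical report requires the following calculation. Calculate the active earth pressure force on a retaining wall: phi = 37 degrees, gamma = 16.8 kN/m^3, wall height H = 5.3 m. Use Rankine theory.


Compute active earth pressure coefficient:
Ka = tan^2(45 - phi/2) = tan^2(26.5) = 0.248584
Compute active force:
Pa = 0.5 * Ka * gamma * H^2
Pa = 0.5 * 0.248584 * 16.8 * 5.3^2
Pa = 58.65 kN/m


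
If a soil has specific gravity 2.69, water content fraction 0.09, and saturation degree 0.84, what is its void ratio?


Result: 0.2882

Derivation:
Using the relation e = Gs * w / S
e = 2.69 * 0.09 / 0.84
e = 0.2882


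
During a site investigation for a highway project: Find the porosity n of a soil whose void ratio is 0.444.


Result: 0.3075

Derivation:
Using the relation n = e / (1 + e)
n = 0.444 / (1 + 0.444)
n = 0.444 / 1.444
n = 0.3075


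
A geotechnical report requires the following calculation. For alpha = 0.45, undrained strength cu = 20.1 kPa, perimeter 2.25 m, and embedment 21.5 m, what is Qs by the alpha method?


Using Qs = alpha * cu * perimeter * L
Qs = 0.45 * 20.1 * 2.25 * 21.5
Qs = 437.55 kN


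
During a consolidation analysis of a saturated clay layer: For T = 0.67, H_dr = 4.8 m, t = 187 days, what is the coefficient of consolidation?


Using cv = T * H_dr^2 / t
H_dr^2 = 4.8^2 = 23.04
cv = 0.67 * 23.04 / 187
cv = 0.08255 m^2/day


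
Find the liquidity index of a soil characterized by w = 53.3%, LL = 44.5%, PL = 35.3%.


First compute the plasticity index:
PI = LL - PL = 44.5 - 35.3 = 9.2
Then compute the liquidity index:
LI = (w - PL) / PI
LI = (53.3 - 35.3) / 9.2
LI = 1.957


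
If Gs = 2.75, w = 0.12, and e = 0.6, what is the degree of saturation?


Using S = Gs * w / e
S = 2.75 * 0.12 / 0.6
S = 0.55


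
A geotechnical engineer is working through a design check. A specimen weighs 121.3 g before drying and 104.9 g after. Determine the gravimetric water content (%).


Using w = (m_wet - m_dry) / m_dry * 100
m_wet - m_dry = 121.3 - 104.9 = 16.4 g
w = 16.4 / 104.9 * 100
w = 15.63 %


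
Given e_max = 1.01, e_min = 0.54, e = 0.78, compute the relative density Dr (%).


Using Dr = (e_max - e) / (e_max - e_min) * 100
e_max - e = 1.01 - 0.78 = 0.23
e_max - e_min = 1.01 - 0.54 = 0.47
Dr = 0.23 / 0.47 * 100
Dr = 48.94 %


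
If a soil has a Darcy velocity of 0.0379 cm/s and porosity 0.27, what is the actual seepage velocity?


Result: 0.14037 cm/s

Derivation:
Using v_s = v_d / n
v_s = 0.0379 / 0.27
v_s = 0.14037 cm/s


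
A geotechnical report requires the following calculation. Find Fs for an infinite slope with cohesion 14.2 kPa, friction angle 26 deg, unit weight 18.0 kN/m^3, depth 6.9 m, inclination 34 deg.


Using Fs = c / (gamma*H*sin(beta)*cos(beta)) + tan(phi)/tan(beta)
Cohesion contribution = 14.2 / (18.0*6.9*sin(34)*cos(34))
Cohesion contribution = 0.246621
Friction contribution = tan(26)/tan(34) = 0.723093
Fs = 0.246621 + 0.723093
Fs = 0.97


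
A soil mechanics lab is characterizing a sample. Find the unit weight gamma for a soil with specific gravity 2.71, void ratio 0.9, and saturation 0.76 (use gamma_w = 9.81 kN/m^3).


Using gamma = gamma_w * (Gs + S*e) / (1 + e)
Numerator: Gs + S*e = 2.71 + 0.76*0.9 = 3.394
Denominator: 1 + e = 1 + 0.9 = 1.9
gamma = 9.81 * 3.394 / 1.9
gamma = 17.524 kN/m^3


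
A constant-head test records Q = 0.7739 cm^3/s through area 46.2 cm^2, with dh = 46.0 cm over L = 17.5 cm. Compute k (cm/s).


Compute hydraulic gradient:
i = dh / L = 46.0 / 17.5 = 2.62857
Then apply Darcy's law:
k = Q / (A * i)
k = 0.7739 / (46.2 * 2.62857)
k = 0.7739 / 121.44
k = 0.006373 cm/s


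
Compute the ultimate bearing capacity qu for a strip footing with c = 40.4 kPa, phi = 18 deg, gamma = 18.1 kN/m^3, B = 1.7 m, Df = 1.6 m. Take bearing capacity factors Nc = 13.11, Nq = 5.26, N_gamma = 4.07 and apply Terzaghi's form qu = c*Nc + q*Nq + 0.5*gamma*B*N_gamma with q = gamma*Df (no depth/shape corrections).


Compute qu = c*Nc + gamma*Df*Nq + 0.5*gamma*B*N_gamma
Term 1: 40.4 * 13.11 = 529.644
Term 2: 18.1 * 1.6 * 5.26 = 152.3296
Term 3: 0.5 * 18.1 * 1.7 * 4.07 = 62.61695
qu = 529.644 + 152.3296 + 62.61695
qu = 744.59 kPa


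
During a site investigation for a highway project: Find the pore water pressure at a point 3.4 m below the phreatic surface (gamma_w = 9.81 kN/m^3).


Using u = gamma_w * h_w
u = 9.81 * 3.4
u = 33.35 kPa


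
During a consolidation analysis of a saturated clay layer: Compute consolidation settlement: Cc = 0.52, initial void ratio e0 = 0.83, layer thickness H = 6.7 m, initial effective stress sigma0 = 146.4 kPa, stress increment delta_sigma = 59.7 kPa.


Result: 0.2828 m

Derivation:
Using Sc = Cc * H / (1 + e0) * log10((sigma0 + delta_sigma) / sigma0)
Stress ratio = (146.4 + 59.7) / 146.4 = 1.40779
log10(1.40779) = 0.148537
Cc * H / (1 + e0) = 0.52 * 6.7 / (1 + 0.83) = 1.90383
Sc = 1.90383 * 0.148537
Sc = 0.2828 m


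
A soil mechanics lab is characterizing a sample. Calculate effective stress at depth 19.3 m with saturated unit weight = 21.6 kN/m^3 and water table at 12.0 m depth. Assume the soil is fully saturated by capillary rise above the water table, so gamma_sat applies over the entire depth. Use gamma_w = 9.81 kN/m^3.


Result: 345.27 kPa

Derivation:
Total stress = gamma_sat * depth
sigma = 21.6 * 19.3 = 416.88 kPa
Pore water pressure u = gamma_w * (depth - d_wt)
u = 9.81 * (19.3 - 12.0) = 71.613 kPa
Effective stress = sigma - u
sigma' = 416.88 - 71.613 = 345.27 kPa


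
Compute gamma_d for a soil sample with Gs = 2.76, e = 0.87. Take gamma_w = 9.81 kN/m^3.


Result: 14.479 kN/m^3

Derivation:
Using gamma_d = Gs * gamma_w / (1 + e)
gamma_d = 2.76 * 9.81 / (1 + 0.87)
gamma_d = 2.76 * 9.81 / 1.87
gamma_d = 14.479 kN/m^3


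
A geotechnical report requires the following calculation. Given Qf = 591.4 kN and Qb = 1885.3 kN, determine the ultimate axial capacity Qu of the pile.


Result: 2476.7 kN

Derivation:
Using Qu = Qf + Qb
Qu = 591.4 + 1885.3
Qu = 2476.7 kN


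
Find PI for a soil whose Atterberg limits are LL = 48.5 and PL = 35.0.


Result: 13.5

Derivation:
Using PI = LL - PL
PI = 48.5 - 35.0
PI = 13.5


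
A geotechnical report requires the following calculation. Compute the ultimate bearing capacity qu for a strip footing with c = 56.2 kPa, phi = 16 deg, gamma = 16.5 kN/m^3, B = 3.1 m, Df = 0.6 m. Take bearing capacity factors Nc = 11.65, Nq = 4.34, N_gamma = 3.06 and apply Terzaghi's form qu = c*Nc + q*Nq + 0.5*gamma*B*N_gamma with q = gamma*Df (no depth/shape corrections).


Compute qu = c*Nc + gamma*Df*Nq + 0.5*gamma*B*N_gamma
Term 1: 56.2 * 11.65 = 654.73
Term 2: 16.5 * 0.6 * 4.34 = 42.966
Term 3: 0.5 * 16.5 * 3.1 * 3.06 = 78.2595
qu = 654.73 + 42.966 + 78.2595
qu = 775.96 kPa


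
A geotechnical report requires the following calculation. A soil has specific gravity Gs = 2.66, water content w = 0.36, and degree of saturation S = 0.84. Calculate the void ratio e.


Using the relation e = Gs * w / S
e = 2.66 * 0.36 / 0.84
e = 1.14


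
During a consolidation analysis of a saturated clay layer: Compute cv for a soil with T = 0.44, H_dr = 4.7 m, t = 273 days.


Result: 0.0356 m^2/day

Derivation:
Using cv = T * H_dr^2 / t
H_dr^2 = 4.7^2 = 22.09
cv = 0.44 * 22.09 / 273
cv = 0.0356 m^2/day


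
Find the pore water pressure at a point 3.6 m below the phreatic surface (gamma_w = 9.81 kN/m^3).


Using u = gamma_w * h_w
u = 9.81 * 3.6
u = 35.32 kPa


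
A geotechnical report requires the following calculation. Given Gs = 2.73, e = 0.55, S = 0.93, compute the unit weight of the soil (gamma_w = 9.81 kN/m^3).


Result: 20.516 kN/m^3

Derivation:
Using gamma = gamma_w * (Gs + S*e) / (1 + e)
Numerator: Gs + S*e = 2.73 + 0.93*0.55 = 3.2415
Denominator: 1 + e = 1 + 0.55 = 1.55
gamma = 9.81 * 3.2415 / 1.55
gamma = 20.516 kN/m^3


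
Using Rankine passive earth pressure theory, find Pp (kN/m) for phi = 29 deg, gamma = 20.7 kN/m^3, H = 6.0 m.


Compute passive earth pressure coefficient:
Kp = tan^2(45 + phi/2) = tan^2(59.5) = 2.88206
Compute passive force:
Pp = 0.5 * Kp * gamma * H^2
Pp = 0.5 * 2.88206 * 20.7 * 6.0^2
Pp = 1073.86 kN/m


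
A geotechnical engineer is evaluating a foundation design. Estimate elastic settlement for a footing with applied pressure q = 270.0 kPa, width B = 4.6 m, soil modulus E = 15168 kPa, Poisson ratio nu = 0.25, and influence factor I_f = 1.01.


Using Se = q * B * (1 - nu^2) * I_f / E
1 - nu^2 = 1 - 0.25^2 = 0.9375
Se = 270.0 * 4.6 * 0.9375 * 1.01 / 15168
Se = 0.077533 m
Convert to mm: Se = 0.077533 * 1000 = 77.533 mm


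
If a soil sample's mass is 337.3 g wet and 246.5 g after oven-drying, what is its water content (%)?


Using w = (m_wet - m_dry) / m_dry * 100
m_wet - m_dry = 337.3 - 246.5 = 90.8 g
w = 90.8 / 246.5 * 100
w = 36.84 %


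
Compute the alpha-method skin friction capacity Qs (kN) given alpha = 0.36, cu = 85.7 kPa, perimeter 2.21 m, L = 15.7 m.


Using Qs = alpha * cu * perimeter * L
Qs = 0.36 * 85.7 * 2.21 * 15.7
Qs = 1070.47 kN


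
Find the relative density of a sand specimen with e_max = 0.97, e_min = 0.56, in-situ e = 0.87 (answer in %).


Using Dr = (e_max - e) / (e_max - e_min) * 100
e_max - e = 0.97 - 0.87 = 0.1
e_max - e_min = 0.97 - 0.56 = 0.41
Dr = 0.1 / 0.41 * 100
Dr = 24.39 %


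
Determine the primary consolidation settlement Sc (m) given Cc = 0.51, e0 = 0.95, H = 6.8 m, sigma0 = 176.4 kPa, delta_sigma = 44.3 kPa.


Using Sc = Cc * H / (1 + e0) * log10((sigma0 + delta_sigma) / sigma0)
Stress ratio = (176.4 + 44.3) / 176.4 = 1.25113
log10(1.25113) = 0.0973038
Cc * H / (1 + e0) = 0.51 * 6.8 / (1 + 0.95) = 1.77846
Sc = 1.77846 * 0.0973038
Sc = 0.1731 m


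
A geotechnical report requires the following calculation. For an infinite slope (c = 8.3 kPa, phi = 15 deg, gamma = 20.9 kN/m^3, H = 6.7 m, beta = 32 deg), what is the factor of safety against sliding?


Result: 0.561

Derivation:
Using Fs = c / (gamma*H*sin(beta)*cos(beta)) + tan(phi)/tan(beta)
Cohesion contribution = 8.3 / (20.9*6.7*sin(32)*cos(32))
Cohesion contribution = 0.131895
Friction contribution = tan(15)/tan(32) = 0.428808
Fs = 0.131895 + 0.428808
Fs = 0.561


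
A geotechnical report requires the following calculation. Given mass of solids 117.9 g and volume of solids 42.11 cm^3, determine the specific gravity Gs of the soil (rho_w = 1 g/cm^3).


Using Gs = m_s / (V_s * rho_w)
Since rho_w = 1 g/cm^3:
Gs = 117.9 / 42.11
Gs = 2.8


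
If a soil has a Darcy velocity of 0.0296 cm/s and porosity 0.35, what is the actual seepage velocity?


Using v_s = v_d / n
v_s = 0.0296 / 0.35
v_s = 0.08457 cm/s


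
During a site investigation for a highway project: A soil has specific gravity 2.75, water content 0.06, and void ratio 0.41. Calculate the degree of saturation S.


Result: 0.4024

Derivation:
Using S = Gs * w / e
S = 2.75 * 0.06 / 0.41
S = 0.4024


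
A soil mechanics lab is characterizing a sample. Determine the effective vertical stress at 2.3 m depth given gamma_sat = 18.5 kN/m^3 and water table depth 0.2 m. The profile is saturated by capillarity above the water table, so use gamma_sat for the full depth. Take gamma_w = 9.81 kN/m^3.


Total stress = gamma_sat * depth
sigma = 18.5 * 2.3 = 42.55 kPa
Pore water pressure u = gamma_w * (depth - d_wt)
u = 9.81 * (2.3 - 0.2) = 20.601 kPa
Effective stress = sigma - u
sigma' = 42.55 - 20.601 = 21.95 kPa


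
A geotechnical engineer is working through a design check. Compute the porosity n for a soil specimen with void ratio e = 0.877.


Using the relation n = e / (1 + e)
n = 0.877 / (1 + 0.877)
n = 0.877 / 1.877
n = 0.4672


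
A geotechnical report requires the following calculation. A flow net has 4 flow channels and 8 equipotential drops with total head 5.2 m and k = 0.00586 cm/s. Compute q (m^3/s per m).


Convert k to m/s for unit consistency with H:
k = 0.00586 cm/s = 0.00586 / 100 m/s = 5.86e-05 m/s
Using q = k * H * Nf / Nd
Nf / Nd = 4 / 8 = 0.5
q = 5.86e-05 * 5.2 * 0.5
q = 0.0001524 m^3/s per m
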